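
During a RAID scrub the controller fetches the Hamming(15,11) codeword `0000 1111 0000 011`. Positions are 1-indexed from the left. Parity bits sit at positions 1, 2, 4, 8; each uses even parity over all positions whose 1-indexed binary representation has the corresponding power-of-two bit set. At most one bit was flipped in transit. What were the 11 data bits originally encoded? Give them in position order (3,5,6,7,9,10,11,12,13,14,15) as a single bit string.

s1: b1⊕b3⊕b5⊕b7⊕b9⊕b11⊕b13⊕b15 = 0⊕0⊕1⊕1⊕0⊕0⊕0⊕1 = 1
s2: b2⊕b3⊕b6⊕b7⊕b10⊕b11⊕b14⊕b15 = 0⊕0⊕1⊕1⊕0⊕0⊕1⊕1 = 0
s4: b4⊕b5⊕b6⊕b7⊕b12⊕b13⊕b14⊕b15 = 0⊕1⊕1⊕1⊕0⊕0⊕1⊕1 = 1
s8: b8⊕b9⊕b10⊕b11⊕b12⊕b13⊕b14⊕b15 = 1⊕0⊕0⊕0⊕0⊕0⊕1⊕1 = 1
Syndrome (s8...s1) = 1101 → position 13.
Flip bit 13: corrected codeword = 000011110000111
Data bits at positions 3,5,6,7,9,10,11,12,13,14,15: 01110000111

01110000111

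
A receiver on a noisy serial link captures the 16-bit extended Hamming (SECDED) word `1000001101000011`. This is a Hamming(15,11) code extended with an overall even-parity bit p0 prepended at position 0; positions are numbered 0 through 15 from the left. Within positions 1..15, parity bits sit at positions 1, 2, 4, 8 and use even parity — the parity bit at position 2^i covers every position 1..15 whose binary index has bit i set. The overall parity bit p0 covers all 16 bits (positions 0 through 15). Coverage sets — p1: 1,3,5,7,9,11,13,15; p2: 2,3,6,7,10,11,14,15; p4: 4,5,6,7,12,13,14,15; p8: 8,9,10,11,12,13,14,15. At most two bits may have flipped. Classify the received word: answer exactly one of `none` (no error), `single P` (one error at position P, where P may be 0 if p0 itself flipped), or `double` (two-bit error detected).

s1: b1⊕b3⊕b5⊕b7⊕b9⊕b11⊕b13⊕b15 = 0⊕0⊕0⊕1⊕1⊕0⊕0⊕1 = 1
s2: b2⊕b3⊕b6⊕b7⊕b10⊕b11⊕b14⊕b15 = 0⊕0⊕1⊕1⊕0⊕0⊕1⊕1 = 0
s4: b4⊕b5⊕b6⊕b7⊕b12⊕b13⊕b14⊕b15 = 0⊕0⊕1⊕1⊕0⊕0⊕1⊕1 = 0
s8: b8⊕b9⊕b10⊕b11⊕b12⊕b13⊕b14⊕b15 = 0⊕1⊕0⊕0⊕0⊕0⊕1⊕1 = 1
Syndrome (s8...s1) = 1001 → position 9.
Overall parity (XOR of all 16 bits, including p0): 1⊕0⊕0⊕0⊕0⊕0⊕1⊕1⊕0⊕1⊕0⊕0⊕0⊕0⊕1⊕1 = 0
Overall=0, syndrome position=9 → double-bit error detected (uncorrectable).

double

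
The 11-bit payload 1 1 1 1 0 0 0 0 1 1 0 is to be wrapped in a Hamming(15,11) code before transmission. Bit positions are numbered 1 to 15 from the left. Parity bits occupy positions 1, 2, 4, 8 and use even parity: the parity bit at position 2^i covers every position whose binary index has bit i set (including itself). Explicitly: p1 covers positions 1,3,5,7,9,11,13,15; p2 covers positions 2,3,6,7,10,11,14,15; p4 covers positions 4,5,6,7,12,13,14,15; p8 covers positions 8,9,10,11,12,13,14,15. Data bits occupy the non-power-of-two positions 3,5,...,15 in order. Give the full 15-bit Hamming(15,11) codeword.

Place data bits at non-power-of-two positions: b3=1, b5=1, b6=1, b7=1, b9=0, b10=0, b11=0, b12=0, b13=1, b14=1, b15=0.
p1 = XOR of data positions {3,5,7,9,11,13,15} = 1⊕1⊕1⊕0⊕0⊕1⊕0 = 0
p2 = XOR of data positions {3,6,7,10,11,14,15} = 1⊕1⊕1⊕0⊕0⊕1⊕0 = 0
p4 = XOR of data positions {5,6,7,12,13,14,15} = 1⊕1⊕1⊕0⊕1⊕1⊕0 = 1
p8 = XOR of data positions {9,10,11,12,13,14,15} = 0⊕0⊕0⊕0⊕1⊕1⊕0 = 0
Codeword b1..b15 = 001111100000110

001111100000110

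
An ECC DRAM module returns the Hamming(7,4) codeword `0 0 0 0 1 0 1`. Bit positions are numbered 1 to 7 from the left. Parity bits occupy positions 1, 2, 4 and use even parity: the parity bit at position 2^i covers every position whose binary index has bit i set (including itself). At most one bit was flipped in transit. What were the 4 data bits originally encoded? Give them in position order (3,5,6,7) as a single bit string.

0101

s1: b1⊕b3⊕b5⊕b7 = 0⊕0⊕1⊕1 = 0
s2: b2⊕b3⊕b6⊕b7 = 0⊕0⊕0⊕1 = 1
s4: b4⊕b5⊕b6⊕b7 = 0⊕1⊕0⊕1 = 0
Syndrome (s4...s1) = 010 → position 2.
Flip bit 2: corrected codeword = 0100101
Data bits at positions 3,5,6,7: 0101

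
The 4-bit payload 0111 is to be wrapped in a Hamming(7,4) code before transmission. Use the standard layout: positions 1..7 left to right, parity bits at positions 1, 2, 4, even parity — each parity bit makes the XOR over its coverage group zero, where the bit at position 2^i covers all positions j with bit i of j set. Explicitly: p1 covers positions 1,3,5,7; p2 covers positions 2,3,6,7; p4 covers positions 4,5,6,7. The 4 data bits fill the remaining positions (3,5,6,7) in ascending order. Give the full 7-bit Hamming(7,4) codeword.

0001111

Place data bits at non-power-of-two positions: b3=0, b5=1, b6=1, b7=1.
p1 = XOR of data positions {3,5,7} = 0⊕1⊕1 = 0
p2 = XOR of data positions {3,6,7} = 0⊕1⊕1 = 0
p4 = XOR of data positions {5,6,7} = 1⊕1⊕1 = 1
Codeword b1..b7 = 0001111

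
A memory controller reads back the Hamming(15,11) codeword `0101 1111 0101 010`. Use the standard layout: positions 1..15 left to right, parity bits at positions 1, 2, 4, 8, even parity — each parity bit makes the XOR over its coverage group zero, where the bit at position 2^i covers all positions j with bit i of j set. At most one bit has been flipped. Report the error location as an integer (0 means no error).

s1: b1⊕b3⊕b5⊕b7⊕b9⊕b11⊕b13⊕b15 = 0⊕0⊕1⊕1⊕0⊕0⊕0⊕0 = 0
s2: b2⊕b3⊕b6⊕b7⊕b10⊕b11⊕b14⊕b15 = 1⊕0⊕1⊕1⊕1⊕0⊕1⊕0 = 1
s4: b4⊕b5⊕b6⊕b7⊕b12⊕b13⊕b14⊕b15 = 1⊕1⊕1⊕1⊕1⊕0⊕1⊕0 = 0
s8: b8⊕b9⊕b10⊕b11⊕b12⊕b13⊕b14⊕b15 = 1⊕0⊕1⊕0⊕1⊕0⊕1⊕0 = 0
Syndrome (s8...s1) = 0010 → position 2.

2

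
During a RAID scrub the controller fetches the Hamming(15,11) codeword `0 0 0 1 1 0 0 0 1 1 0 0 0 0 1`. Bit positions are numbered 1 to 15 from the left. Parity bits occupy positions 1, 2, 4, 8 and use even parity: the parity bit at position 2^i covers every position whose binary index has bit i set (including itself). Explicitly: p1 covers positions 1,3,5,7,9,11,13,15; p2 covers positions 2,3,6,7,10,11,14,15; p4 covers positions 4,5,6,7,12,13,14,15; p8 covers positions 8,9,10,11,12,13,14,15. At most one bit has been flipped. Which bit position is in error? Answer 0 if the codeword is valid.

s1: b1⊕b3⊕b5⊕b7⊕b9⊕b11⊕b13⊕b15 = 0⊕0⊕1⊕0⊕1⊕0⊕0⊕1 = 1
s2: b2⊕b3⊕b6⊕b7⊕b10⊕b11⊕b14⊕b15 = 0⊕0⊕0⊕0⊕1⊕0⊕0⊕1 = 0
s4: b4⊕b5⊕b6⊕b7⊕b12⊕b13⊕b14⊕b15 = 1⊕1⊕0⊕0⊕0⊕0⊕0⊕1 = 1
s8: b8⊕b9⊕b10⊕b11⊕b12⊕b13⊕b14⊕b15 = 0⊕1⊕1⊕0⊕0⊕0⊕0⊕1 = 1
Syndrome (s8...s1) = 1101 → position 13.

13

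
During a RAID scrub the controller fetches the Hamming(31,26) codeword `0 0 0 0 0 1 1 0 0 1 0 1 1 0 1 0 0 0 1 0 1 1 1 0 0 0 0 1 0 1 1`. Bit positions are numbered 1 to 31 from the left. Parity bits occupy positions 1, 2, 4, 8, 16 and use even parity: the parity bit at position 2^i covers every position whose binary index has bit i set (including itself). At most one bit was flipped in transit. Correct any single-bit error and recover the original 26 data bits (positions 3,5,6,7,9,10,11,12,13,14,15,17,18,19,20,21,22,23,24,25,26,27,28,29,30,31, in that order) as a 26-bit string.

00110101101001011100001010

s1: b1⊕b3⊕b5⊕b7⊕b9⊕b11⊕b13⊕b15⊕b17⊕b19⊕b21⊕b23⊕b25⊕b27⊕b29⊕b31 = 0⊕0⊕0⊕1⊕0⊕0⊕1⊕1⊕0⊕1⊕1⊕1⊕0⊕0⊕0⊕1 = 1
s2: b2⊕b3⊕b6⊕b7⊕b10⊕b11⊕b14⊕b15⊕b18⊕b19⊕b22⊕b23⊕b26⊕b27⊕b30⊕b31 = 0⊕0⊕1⊕1⊕1⊕0⊕0⊕1⊕0⊕1⊕1⊕1⊕0⊕0⊕1⊕1 = 1
s4: b4⊕b5⊕b6⊕b7⊕b12⊕b13⊕b14⊕b15⊕b20⊕b21⊕b22⊕b23⊕b28⊕b29⊕b30⊕b31 = 0⊕0⊕1⊕1⊕1⊕1⊕0⊕1⊕0⊕1⊕1⊕1⊕1⊕0⊕1⊕1 = 1
s8: b8⊕b9⊕b10⊕b11⊕b12⊕b13⊕b14⊕b15⊕b24⊕b25⊕b26⊕b27⊕b28⊕b29⊕b30⊕b31 = 0⊕0⊕1⊕0⊕1⊕1⊕0⊕1⊕0⊕0⊕0⊕0⊕1⊕0⊕1⊕1 = 1
s16: b16⊕b17⊕b18⊕b19⊕b20⊕b21⊕b22⊕b23⊕b24⊕b25⊕b26⊕b27⊕b28⊕b29⊕b30⊕b31 = 0⊕0⊕0⊕1⊕0⊕1⊕1⊕1⊕0⊕0⊕0⊕0⊕1⊕0⊕1⊕1 = 1
Syndrome (s16...s1) = 11111 → position 31.
Flip bit 31: corrected codeword = 0000011001011010001011100001010
Data bits at positions 3,5,6,7,9,10,11,12,13,14,15,17,18,19,20,21,22,23,24,25,26,27,28,29,30,31: 00110101101001011100001010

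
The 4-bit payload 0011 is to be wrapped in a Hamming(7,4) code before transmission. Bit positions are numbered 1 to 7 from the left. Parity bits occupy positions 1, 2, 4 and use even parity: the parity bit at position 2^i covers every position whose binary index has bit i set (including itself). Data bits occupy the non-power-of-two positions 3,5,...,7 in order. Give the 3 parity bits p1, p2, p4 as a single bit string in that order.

100

Place data bits at non-power-of-two positions: b3=0, b5=0, b6=1, b7=1.
p1 = XOR of data positions {3,5,7} = 0⊕0⊕1 = 1
p2 = XOR of data positions {3,6,7} = 0⊕1⊕1 = 0
p4 = XOR of data positions {5,6,7} = 0⊕1⊕1 = 0
Parity bits p1,p2,p4 = 100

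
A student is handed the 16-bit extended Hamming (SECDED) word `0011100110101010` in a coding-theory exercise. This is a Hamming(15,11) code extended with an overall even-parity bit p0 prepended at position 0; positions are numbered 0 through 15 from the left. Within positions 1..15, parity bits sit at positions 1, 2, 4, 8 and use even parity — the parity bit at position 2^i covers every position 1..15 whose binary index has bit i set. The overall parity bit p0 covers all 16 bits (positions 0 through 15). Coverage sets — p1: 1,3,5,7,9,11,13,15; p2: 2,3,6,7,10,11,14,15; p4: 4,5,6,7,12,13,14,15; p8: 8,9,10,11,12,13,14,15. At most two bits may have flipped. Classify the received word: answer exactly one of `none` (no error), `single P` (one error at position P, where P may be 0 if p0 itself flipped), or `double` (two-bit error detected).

double

s1: b1⊕b3⊕b5⊕b7⊕b9⊕b11⊕b13⊕b15 = 0⊕1⊕0⊕1⊕0⊕0⊕0⊕0 = 0
s2: b2⊕b3⊕b6⊕b7⊕b10⊕b11⊕b14⊕b15 = 1⊕1⊕0⊕1⊕1⊕0⊕1⊕0 = 1
s4: b4⊕b5⊕b6⊕b7⊕b12⊕b13⊕b14⊕b15 = 1⊕0⊕0⊕1⊕1⊕0⊕1⊕0 = 0
s8: b8⊕b9⊕b10⊕b11⊕b12⊕b13⊕b14⊕b15 = 1⊕0⊕1⊕0⊕1⊕0⊕1⊕0 = 0
Syndrome (s8...s1) = 0010 → position 2.
Overall parity (XOR of all 16 bits, including p0): 0⊕0⊕1⊕1⊕1⊕0⊕0⊕1⊕1⊕0⊕1⊕0⊕1⊕0⊕1⊕0 = 0
Overall=0, syndrome position=2 → double-bit error detected (uncorrectable).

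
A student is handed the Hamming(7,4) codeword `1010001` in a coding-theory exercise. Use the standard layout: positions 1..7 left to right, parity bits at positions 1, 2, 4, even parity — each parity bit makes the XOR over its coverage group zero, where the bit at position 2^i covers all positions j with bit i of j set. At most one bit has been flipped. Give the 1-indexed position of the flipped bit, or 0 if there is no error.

5

s1: b1⊕b3⊕b5⊕b7 = 1⊕1⊕0⊕1 = 1
s2: b2⊕b3⊕b6⊕b7 = 0⊕1⊕0⊕1 = 0
s4: b4⊕b5⊕b6⊕b7 = 0⊕0⊕0⊕1 = 1
Syndrome (s4...s1) = 101 → position 5.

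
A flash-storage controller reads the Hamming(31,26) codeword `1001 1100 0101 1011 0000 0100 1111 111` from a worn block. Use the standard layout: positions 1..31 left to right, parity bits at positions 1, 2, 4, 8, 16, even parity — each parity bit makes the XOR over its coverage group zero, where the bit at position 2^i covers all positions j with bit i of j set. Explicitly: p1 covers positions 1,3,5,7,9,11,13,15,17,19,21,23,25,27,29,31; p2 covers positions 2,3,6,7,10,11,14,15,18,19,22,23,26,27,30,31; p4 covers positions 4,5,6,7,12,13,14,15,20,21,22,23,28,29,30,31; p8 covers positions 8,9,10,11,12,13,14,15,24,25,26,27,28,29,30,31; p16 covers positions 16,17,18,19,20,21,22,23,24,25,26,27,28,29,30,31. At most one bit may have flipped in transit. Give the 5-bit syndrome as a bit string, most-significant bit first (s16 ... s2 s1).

11100

s1: b1⊕b3⊕b5⊕b7⊕b9⊕b11⊕b13⊕b15⊕b17⊕b19⊕b21⊕b23⊕b25⊕b27⊕b29⊕b31 = 1⊕0⊕1⊕0⊕0⊕0⊕1⊕1⊕0⊕0⊕0⊕0⊕1⊕1⊕1⊕1 = 0
s2: b2⊕b3⊕b6⊕b7⊕b10⊕b11⊕b14⊕b15⊕b18⊕b19⊕b22⊕b23⊕b26⊕b27⊕b30⊕b31 = 0⊕0⊕1⊕0⊕1⊕0⊕0⊕1⊕0⊕0⊕1⊕0⊕1⊕1⊕1⊕1 = 0
s4: b4⊕b5⊕b6⊕b7⊕b12⊕b13⊕b14⊕b15⊕b20⊕b21⊕b22⊕b23⊕b28⊕b29⊕b30⊕b31 = 1⊕1⊕1⊕0⊕1⊕1⊕0⊕1⊕0⊕0⊕1⊕0⊕1⊕1⊕1⊕1 = 1
s8: b8⊕b9⊕b10⊕b11⊕b12⊕b13⊕b14⊕b15⊕b24⊕b25⊕b26⊕b27⊕b28⊕b29⊕b30⊕b31 = 0⊕0⊕1⊕0⊕1⊕1⊕0⊕1⊕0⊕1⊕1⊕1⊕1⊕1⊕1⊕1 = 1
s16: b16⊕b17⊕b18⊕b19⊕b20⊕b21⊕b22⊕b23⊕b24⊕b25⊕b26⊕b27⊕b28⊕b29⊕b30⊕b31 = 1⊕0⊕0⊕0⊕0⊕0⊕1⊕0⊕0⊕1⊕1⊕1⊕1⊕1⊕1⊕1 = 1
Syndrome (s16...s1) = 11100 → position 28.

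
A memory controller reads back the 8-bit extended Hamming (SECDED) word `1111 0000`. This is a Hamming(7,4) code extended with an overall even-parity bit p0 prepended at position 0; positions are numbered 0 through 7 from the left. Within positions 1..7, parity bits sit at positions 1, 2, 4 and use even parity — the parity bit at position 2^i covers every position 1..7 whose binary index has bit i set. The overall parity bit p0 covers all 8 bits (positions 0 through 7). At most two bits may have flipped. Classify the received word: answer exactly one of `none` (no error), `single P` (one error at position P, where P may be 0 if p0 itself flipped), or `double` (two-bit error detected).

s1: b1⊕b3⊕b5⊕b7 = 1⊕1⊕0⊕0 = 0
s2: b2⊕b3⊕b6⊕b7 = 1⊕1⊕0⊕0 = 0
s4: b4⊕b5⊕b6⊕b7 = 0⊕0⊕0⊕0 = 0
Syndrome (s4...s1) = 000 → position 0 (no error).
Overall parity (XOR of all 8 bits, including p0): 1⊕1⊕1⊕1⊕0⊕0⊕0⊕0 = 0
Overall=0, syndrome position=0 → no error.

none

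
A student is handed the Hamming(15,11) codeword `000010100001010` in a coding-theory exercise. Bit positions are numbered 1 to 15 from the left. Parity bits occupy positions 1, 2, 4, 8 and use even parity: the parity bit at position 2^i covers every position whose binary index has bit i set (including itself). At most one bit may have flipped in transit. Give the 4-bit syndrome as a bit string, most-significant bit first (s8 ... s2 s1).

0000

s1: b1⊕b3⊕b5⊕b7⊕b9⊕b11⊕b13⊕b15 = 0⊕0⊕1⊕1⊕0⊕0⊕0⊕0 = 0
s2: b2⊕b3⊕b6⊕b7⊕b10⊕b11⊕b14⊕b15 = 0⊕0⊕0⊕1⊕0⊕0⊕1⊕0 = 0
s4: b4⊕b5⊕b6⊕b7⊕b12⊕b13⊕b14⊕b15 = 0⊕1⊕0⊕1⊕1⊕0⊕1⊕0 = 0
s8: b8⊕b9⊕b10⊕b11⊕b12⊕b13⊕b14⊕b15 = 0⊕0⊕0⊕0⊕1⊕0⊕1⊕0 = 0
Syndrome (s8...s1) = 0000 → position 0 (no error).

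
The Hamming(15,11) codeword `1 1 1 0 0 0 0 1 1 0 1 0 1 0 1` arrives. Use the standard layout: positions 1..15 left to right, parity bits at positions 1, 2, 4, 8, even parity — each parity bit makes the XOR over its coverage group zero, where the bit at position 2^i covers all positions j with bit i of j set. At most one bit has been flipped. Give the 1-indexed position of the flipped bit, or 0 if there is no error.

s1: b1⊕b3⊕b5⊕b7⊕b9⊕b11⊕b13⊕b15 = 1⊕1⊕0⊕0⊕1⊕1⊕1⊕1 = 0
s2: b2⊕b3⊕b6⊕b7⊕b10⊕b11⊕b14⊕b15 = 1⊕1⊕0⊕0⊕0⊕1⊕0⊕1 = 0
s4: b4⊕b5⊕b6⊕b7⊕b12⊕b13⊕b14⊕b15 = 0⊕0⊕0⊕0⊕0⊕1⊕0⊕1 = 0
s8: b8⊕b9⊕b10⊕b11⊕b12⊕b13⊕b14⊕b15 = 1⊕1⊕0⊕1⊕0⊕1⊕0⊕1 = 1
Syndrome (s8...s1) = 1000 → position 8.

8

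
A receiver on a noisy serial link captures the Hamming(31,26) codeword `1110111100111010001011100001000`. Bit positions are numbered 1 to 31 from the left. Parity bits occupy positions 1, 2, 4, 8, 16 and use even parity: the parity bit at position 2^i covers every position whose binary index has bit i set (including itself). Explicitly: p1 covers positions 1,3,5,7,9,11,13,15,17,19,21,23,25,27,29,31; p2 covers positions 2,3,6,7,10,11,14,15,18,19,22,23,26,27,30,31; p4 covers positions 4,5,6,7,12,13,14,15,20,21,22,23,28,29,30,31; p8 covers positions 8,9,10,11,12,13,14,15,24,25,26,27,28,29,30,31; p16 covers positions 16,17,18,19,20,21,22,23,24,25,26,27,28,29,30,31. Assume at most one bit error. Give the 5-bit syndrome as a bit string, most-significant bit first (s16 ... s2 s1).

s1: b1⊕b3⊕b5⊕b7⊕b9⊕b11⊕b13⊕b15⊕b17⊕b19⊕b21⊕b23⊕b25⊕b27⊕b29⊕b31 = 1⊕1⊕1⊕1⊕0⊕1⊕1⊕1⊕0⊕1⊕1⊕1⊕0⊕0⊕0⊕0 = 0
s2: b2⊕b3⊕b6⊕b7⊕b10⊕b11⊕b14⊕b15⊕b18⊕b19⊕b22⊕b23⊕b26⊕b27⊕b30⊕b31 = 1⊕1⊕1⊕1⊕0⊕1⊕0⊕1⊕0⊕1⊕1⊕1⊕0⊕0⊕0⊕0 = 1
s4: b4⊕b5⊕b6⊕b7⊕b12⊕b13⊕b14⊕b15⊕b20⊕b21⊕b22⊕b23⊕b28⊕b29⊕b30⊕b31 = 0⊕1⊕1⊕1⊕1⊕1⊕0⊕1⊕0⊕1⊕1⊕1⊕1⊕0⊕0⊕0 = 0
s8: b8⊕b9⊕b10⊕b11⊕b12⊕b13⊕b14⊕b15⊕b24⊕b25⊕b26⊕b27⊕b28⊕b29⊕b30⊕b31 = 1⊕0⊕0⊕1⊕1⊕1⊕0⊕1⊕0⊕0⊕0⊕0⊕1⊕0⊕0⊕0 = 0
s16: b16⊕b17⊕b18⊕b19⊕b20⊕b21⊕b22⊕b23⊕b24⊕b25⊕b26⊕b27⊕b28⊕b29⊕b30⊕b31 = 0⊕0⊕0⊕1⊕0⊕1⊕1⊕1⊕0⊕0⊕0⊕0⊕1⊕0⊕0⊕0 = 1
Syndrome (s16...s1) = 10010 → position 18.

10010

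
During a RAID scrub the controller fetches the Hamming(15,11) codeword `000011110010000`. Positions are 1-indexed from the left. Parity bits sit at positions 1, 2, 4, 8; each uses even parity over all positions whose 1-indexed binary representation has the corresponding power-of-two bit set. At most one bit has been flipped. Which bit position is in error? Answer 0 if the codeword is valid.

7

s1: b1⊕b3⊕b5⊕b7⊕b9⊕b11⊕b13⊕b15 = 0⊕0⊕1⊕1⊕0⊕1⊕0⊕0 = 1
s2: b2⊕b3⊕b6⊕b7⊕b10⊕b11⊕b14⊕b15 = 0⊕0⊕1⊕1⊕0⊕1⊕0⊕0 = 1
s4: b4⊕b5⊕b6⊕b7⊕b12⊕b13⊕b14⊕b15 = 0⊕1⊕1⊕1⊕0⊕0⊕0⊕0 = 1
s8: b8⊕b9⊕b10⊕b11⊕b12⊕b13⊕b14⊕b15 = 1⊕0⊕0⊕1⊕0⊕0⊕0⊕0 = 0
Syndrome (s8...s1) = 0111 → position 7.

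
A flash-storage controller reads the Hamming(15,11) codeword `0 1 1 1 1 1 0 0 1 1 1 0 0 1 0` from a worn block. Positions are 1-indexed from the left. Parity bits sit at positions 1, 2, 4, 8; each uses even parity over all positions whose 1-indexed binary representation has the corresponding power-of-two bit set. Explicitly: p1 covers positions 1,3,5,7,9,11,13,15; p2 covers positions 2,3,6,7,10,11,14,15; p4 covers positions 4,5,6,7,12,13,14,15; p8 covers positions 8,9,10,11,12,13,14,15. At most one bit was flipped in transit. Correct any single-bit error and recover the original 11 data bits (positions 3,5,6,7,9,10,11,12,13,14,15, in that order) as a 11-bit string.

11101110010

s1: b1⊕b3⊕b5⊕b7⊕b9⊕b11⊕b13⊕b15 = 0⊕1⊕1⊕0⊕1⊕1⊕0⊕0 = 0
s2: b2⊕b3⊕b6⊕b7⊕b10⊕b11⊕b14⊕b15 = 1⊕1⊕1⊕0⊕1⊕1⊕1⊕0 = 0
s4: b4⊕b5⊕b6⊕b7⊕b12⊕b13⊕b14⊕b15 = 1⊕1⊕1⊕0⊕0⊕0⊕1⊕0 = 0
s8: b8⊕b9⊕b10⊕b11⊕b12⊕b13⊕b14⊕b15 = 0⊕1⊕1⊕1⊕0⊕0⊕1⊕0 = 0
Syndrome (s8...s1) = 0000 → position 0 (no error).
No correction needed.
Data bits at positions 3,5,6,7,9,10,11,12,13,14,15: 11101110010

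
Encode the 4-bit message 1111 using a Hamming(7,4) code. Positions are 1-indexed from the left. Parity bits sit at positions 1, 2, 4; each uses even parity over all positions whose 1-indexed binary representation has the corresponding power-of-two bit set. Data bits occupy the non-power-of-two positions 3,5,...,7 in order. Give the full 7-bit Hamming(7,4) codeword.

1111111

Place data bits at non-power-of-two positions: b3=1, b5=1, b6=1, b7=1.
p1 = XOR of data positions {3,5,7} = 1⊕1⊕1 = 1
p2 = XOR of data positions {3,6,7} = 1⊕1⊕1 = 1
p4 = XOR of data positions {5,6,7} = 1⊕1⊕1 = 1
Codeword b1..b7 = 1111111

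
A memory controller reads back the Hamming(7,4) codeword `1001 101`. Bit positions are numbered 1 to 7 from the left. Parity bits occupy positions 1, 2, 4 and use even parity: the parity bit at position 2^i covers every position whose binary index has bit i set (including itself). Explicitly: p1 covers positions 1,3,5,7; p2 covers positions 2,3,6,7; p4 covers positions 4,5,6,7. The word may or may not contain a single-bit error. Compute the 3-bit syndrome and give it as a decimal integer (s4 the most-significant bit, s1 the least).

7

s1: b1⊕b3⊕b5⊕b7 = 1⊕0⊕1⊕1 = 1
s2: b2⊕b3⊕b6⊕b7 = 0⊕0⊕0⊕1 = 1
s4: b4⊕b5⊕b6⊕b7 = 1⊕1⊕0⊕1 = 1
Syndrome (s4...s1) = 111 → position 7.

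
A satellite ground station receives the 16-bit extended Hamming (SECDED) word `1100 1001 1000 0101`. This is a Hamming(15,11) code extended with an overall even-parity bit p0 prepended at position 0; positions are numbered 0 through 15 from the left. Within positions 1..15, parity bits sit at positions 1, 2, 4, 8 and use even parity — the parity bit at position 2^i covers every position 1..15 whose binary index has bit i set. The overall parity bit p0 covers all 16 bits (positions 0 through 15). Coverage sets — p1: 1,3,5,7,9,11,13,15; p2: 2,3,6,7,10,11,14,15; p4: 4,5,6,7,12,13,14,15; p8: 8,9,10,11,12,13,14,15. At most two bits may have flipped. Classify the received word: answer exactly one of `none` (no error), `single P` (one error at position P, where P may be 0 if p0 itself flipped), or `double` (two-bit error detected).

s1: b1⊕b3⊕b5⊕b7⊕b9⊕b11⊕b13⊕b15 = 1⊕0⊕0⊕1⊕0⊕0⊕1⊕1 = 0
s2: b2⊕b3⊕b6⊕b7⊕b10⊕b11⊕b14⊕b15 = 0⊕0⊕0⊕1⊕0⊕0⊕0⊕1 = 0
s4: b4⊕b5⊕b6⊕b7⊕b12⊕b13⊕b14⊕b15 = 1⊕0⊕0⊕1⊕0⊕1⊕0⊕1 = 0
s8: b8⊕b9⊕b10⊕b11⊕b12⊕b13⊕b14⊕b15 = 1⊕0⊕0⊕0⊕0⊕1⊕0⊕1 = 1
Syndrome (s8...s1) = 1000 → position 8.
Overall parity (XOR of all 16 bits, including p0): 1⊕1⊕0⊕0⊕1⊕0⊕0⊕1⊕1⊕0⊕0⊕0⊕0⊕1⊕0⊕1 = 1
Overall=1, syndrome position=8 → single-bit error at position 8.

single 8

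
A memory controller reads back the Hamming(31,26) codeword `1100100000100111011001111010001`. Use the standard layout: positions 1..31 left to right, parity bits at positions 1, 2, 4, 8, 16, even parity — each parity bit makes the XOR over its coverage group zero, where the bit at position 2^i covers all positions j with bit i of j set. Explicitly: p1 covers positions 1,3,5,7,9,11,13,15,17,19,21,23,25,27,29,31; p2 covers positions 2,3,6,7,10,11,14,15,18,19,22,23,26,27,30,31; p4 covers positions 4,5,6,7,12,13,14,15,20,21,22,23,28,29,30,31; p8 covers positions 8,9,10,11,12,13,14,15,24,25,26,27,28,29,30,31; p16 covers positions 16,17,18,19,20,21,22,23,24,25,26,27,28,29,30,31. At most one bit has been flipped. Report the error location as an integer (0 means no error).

s1: b1⊕b3⊕b5⊕b7⊕b9⊕b11⊕b13⊕b15⊕b17⊕b19⊕b21⊕b23⊕b25⊕b27⊕b29⊕b31 = 1⊕0⊕1⊕0⊕0⊕1⊕0⊕1⊕0⊕1⊕0⊕1⊕1⊕1⊕0⊕1 = 1
s2: b2⊕b3⊕b6⊕b7⊕b10⊕b11⊕b14⊕b15⊕b18⊕b19⊕b22⊕b23⊕b26⊕b27⊕b30⊕b31 = 1⊕0⊕0⊕0⊕0⊕1⊕1⊕1⊕1⊕1⊕1⊕1⊕0⊕1⊕0⊕1 = 0
s4: b4⊕b5⊕b6⊕b7⊕b12⊕b13⊕b14⊕b15⊕b20⊕b21⊕b22⊕b23⊕b28⊕b29⊕b30⊕b31 = 0⊕1⊕0⊕0⊕0⊕0⊕1⊕1⊕0⊕0⊕1⊕1⊕0⊕0⊕0⊕1 = 0
s8: b8⊕b9⊕b10⊕b11⊕b12⊕b13⊕b14⊕b15⊕b24⊕b25⊕b26⊕b27⊕b28⊕b29⊕b30⊕b31 = 0⊕0⊕0⊕1⊕0⊕0⊕1⊕1⊕1⊕1⊕0⊕1⊕0⊕0⊕0⊕1 = 1
s16: b16⊕b17⊕b18⊕b19⊕b20⊕b21⊕b22⊕b23⊕b24⊕b25⊕b26⊕b27⊕b28⊕b29⊕b30⊕b31 = 1⊕0⊕1⊕1⊕0⊕0⊕1⊕1⊕1⊕1⊕0⊕1⊕0⊕0⊕0⊕1 = 1
Syndrome (s16...s1) = 11001 → position 25.

25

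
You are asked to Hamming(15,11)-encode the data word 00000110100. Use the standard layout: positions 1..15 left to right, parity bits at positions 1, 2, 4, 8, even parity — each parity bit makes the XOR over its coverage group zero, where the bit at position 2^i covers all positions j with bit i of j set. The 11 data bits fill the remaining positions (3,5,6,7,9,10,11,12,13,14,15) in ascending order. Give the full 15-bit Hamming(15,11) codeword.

Place data bits at non-power-of-two positions: b3=0, b5=0, b6=0, b7=0, b9=0, b10=1, b11=1, b12=0, b13=1, b14=0, b15=0.
p1 = XOR of data positions {3,5,7,9,11,13,15} = 0⊕0⊕0⊕0⊕1⊕1⊕0 = 0
p2 = XOR of data positions {3,6,7,10,11,14,15} = 0⊕0⊕0⊕1⊕1⊕0⊕0 = 0
p4 = XOR of data positions {5,6,7,12,13,14,15} = 0⊕0⊕0⊕0⊕1⊕0⊕0 = 1
p8 = XOR of data positions {9,10,11,12,13,14,15} = 0⊕1⊕1⊕0⊕1⊕0⊕0 = 1
Codeword b1..b15 = 000100010110100

000100010110100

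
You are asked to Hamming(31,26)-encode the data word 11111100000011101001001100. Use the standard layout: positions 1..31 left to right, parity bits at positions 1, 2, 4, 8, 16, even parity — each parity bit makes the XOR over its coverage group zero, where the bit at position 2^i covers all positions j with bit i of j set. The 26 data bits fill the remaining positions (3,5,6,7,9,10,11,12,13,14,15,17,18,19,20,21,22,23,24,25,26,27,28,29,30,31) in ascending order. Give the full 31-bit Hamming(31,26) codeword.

Place data bits at non-power-of-two positions: b3=1, b5=1, b6=1, b7=1, b9=1, b10=1, b11=0, b12=0, b13=0, b14=0, b15=0, b17=0, b18=1, b19=1, b20=1, b21=0, b22=1, b23=0, b24=0, b25=1, b26=0, b27=0, b28=1, b29=1, b30=0, b31=0.
p1 = XOR of data positions {3,5,7,9,11,13,15,17,19,21,23,25,27,29,31} = 1⊕1⊕1⊕1⊕0⊕0⊕0⊕0⊕1⊕0⊕0⊕1⊕0⊕1⊕0 = 1
p2 = XOR of data positions {3,6,7,10,11,14,15,18,19,22,23,26,27,30,31} = 1⊕1⊕1⊕1⊕0⊕0⊕0⊕1⊕1⊕1⊕0⊕0⊕0⊕0⊕0 = 1
p4 = XOR of data positions {5,6,7,12,13,14,15,20,21,22,23,28,29,30,31} = 1⊕1⊕1⊕0⊕0⊕0⊕0⊕1⊕0⊕1⊕0⊕1⊕1⊕0⊕0 = 1
p8 = XOR of data positions {9,10,11,12,13,14,15,24,25,26,27,28,29,30,31} = 1⊕1⊕0⊕0⊕0⊕0⊕0⊕0⊕1⊕0⊕0⊕1⊕1⊕0⊕0 = 1
p16 = XOR of data positions {17,18,19,20,21,22,23,24,25,26,27,28,29,30,31} = 0⊕1⊕1⊕1⊕0⊕1⊕0⊕0⊕1⊕0⊕0⊕1⊕1⊕0⊕0 = 1
Codeword b1..b31 = 1111111111000001011101001001100

1111111111000001011101001001100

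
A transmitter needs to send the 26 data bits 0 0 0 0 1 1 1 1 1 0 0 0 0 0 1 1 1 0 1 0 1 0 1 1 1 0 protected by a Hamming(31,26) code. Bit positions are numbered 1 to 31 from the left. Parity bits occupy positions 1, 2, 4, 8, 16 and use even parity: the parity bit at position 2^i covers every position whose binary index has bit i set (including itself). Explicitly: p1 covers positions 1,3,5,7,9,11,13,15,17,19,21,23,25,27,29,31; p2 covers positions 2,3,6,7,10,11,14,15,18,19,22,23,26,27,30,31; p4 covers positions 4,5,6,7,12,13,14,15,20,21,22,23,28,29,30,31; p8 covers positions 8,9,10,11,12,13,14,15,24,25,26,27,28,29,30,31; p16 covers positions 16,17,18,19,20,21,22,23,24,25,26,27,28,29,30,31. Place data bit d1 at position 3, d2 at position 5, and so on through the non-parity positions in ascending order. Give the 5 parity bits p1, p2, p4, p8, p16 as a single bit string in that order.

11000

Place data bits at non-power-of-two positions: b3=0, b5=0, b6=0, b7=0, b9=1, b10=1, b11=1, b12=1, b13=1, b14=0, b15=0, b17=0, b18=0, b19=0, b20=1, b21=1, b22=1, b23=0, b24=1, b25=0, b26=1, b27=0, b28=1, b29=1, b30=1, b31=0.
p1 = XOR of data positions {3,5,7,9,11,13,15,17,19,21,23,25,27,29,31} = 0⊕0⊕0⊕1⊕1⊕1⊕0⊕0⊕0⊕1⊕0⊕0⊕0⊕1⊕0 = 1
p2 = XOR of data positions {3,6,7,10,11,14,15,18,19,22,23,26,27,30,31} = 0⊕0⊕0⊕1⊕1⊕0⊕0⊕0⊕0⊕1⊕0⊕1⊕0⊕1⊕0 = 1
p4 = XOR of data positions {5,6,7,12,13,14,15,20,21,22,23,28,29,30,31} = 0⊕0⊕0⊕1⊕1⊕0⊕0⊕1⊕1⊕1⊕0⊕1⊕1⊕1⊕0 = 0
p8 = XOR of data positions {9,10,11,12,13,14,15,24,25,26,27,28,29,30,31} = 1⊕1⊕1⊕1⊕1⊕0⊕0⊕1⊕0⊕1⊕0⊕1⊕1⊕1⊕0 = 0
p16 = XOR of data positions {17,18,19,20,21,22,23,24,25,26,27,28,29,30,31} = 0⊕0⊕0⊕1⊕1⊕1⊕0⊕1⊕0⊕1⊕0⊕1⊕1⊕1⊕0 = 0
Parity bits p1,p2,p4,p8,p16 = 11000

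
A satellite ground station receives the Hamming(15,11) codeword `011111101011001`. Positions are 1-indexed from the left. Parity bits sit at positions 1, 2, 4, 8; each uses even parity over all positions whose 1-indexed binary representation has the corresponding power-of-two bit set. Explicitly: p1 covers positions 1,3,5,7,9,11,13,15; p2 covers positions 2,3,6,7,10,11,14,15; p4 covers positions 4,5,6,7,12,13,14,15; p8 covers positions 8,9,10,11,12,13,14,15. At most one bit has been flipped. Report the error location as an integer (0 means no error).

0

s1: b1⊕b3⊕b5⊕b7⊕b9⊕b11⊕b13⊕b15 = 0⊕1⊕1⊕1⊕1⊕1⊕0⊕1 = 0
s2: b2⊕b3⊕b6⊕b7⊕b10⊕b11⊕b14⊕b15 = 1⊕1⊕1⊕1⊕0⊕1⊕0⊕1 = 0
s4: b4⊕b5⊕b6⊕b7⊕b12⊕b13⊕b14⊕b15 = 1⊕1⊕1⊕1⊕1⊕0⊕0⊕1 = 0
s8: b8⊕b9⊕b10⊕b11⊕b12⊕b13⊕b14⊕b15 = 0⊕1⊕0⊕1⊕1⊕0⊕0⊕1 = 0
Syndrome (s8...s1) = 0000 → position 0 (no error).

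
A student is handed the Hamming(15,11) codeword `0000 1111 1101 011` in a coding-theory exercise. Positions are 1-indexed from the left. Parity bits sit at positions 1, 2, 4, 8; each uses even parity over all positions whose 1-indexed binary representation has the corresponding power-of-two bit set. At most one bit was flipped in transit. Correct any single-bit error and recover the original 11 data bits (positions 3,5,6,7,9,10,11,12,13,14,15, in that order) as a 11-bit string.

s1: b1⊕b3⊕b5⊕b7⊕b9⊕b11⊕b13⊕b15 = 0⊕0⊕1⊕1⊕1⊕0⊕0⊕1 = 0
s2: b2⊕b3⊕b6⊕b7⊕b10⊕b11⊕b14⊕b15 = 0⊕0⊕1⊕1⊕1⊕0⊕1⊕1 = 1
s4: b4⊕b5⊕b6⊕b7⊕b12⊕b13⊕b14⊕b15 = 0⊕1⊕1⊕1⊕1⊕0⊕1⊕1 = 0
s8: b8⊕b9⊕b10⊕b11⊕b12⊕b13⊕b14⊕b15 = 1⊕1⊕1⊕0⊕1⊕0⊕1⊕1 = 0
Syndrome (s8...s1) = 0010 → position 2.
Flip bit 2: corrected codeword = 010011111101011
Data bits at positions 3,5,6,7,9,10,11,12,13,14,15: 01111101011

01111101011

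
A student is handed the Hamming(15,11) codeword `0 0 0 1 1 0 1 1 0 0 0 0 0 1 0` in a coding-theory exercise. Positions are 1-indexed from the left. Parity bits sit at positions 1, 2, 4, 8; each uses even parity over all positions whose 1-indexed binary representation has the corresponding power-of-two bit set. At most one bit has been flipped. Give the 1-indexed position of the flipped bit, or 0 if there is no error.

0

s1: b1⊕b3⊕b5⊕b7⊕b9⊕b11⊕b13⊕b15 = 0⊕0⊕1⊕1⊕0⊕0⊕0⊕0 = 0
s2: b2⊕b3⊕b6⊕b7⊕b10⊕b11⊕b14⊕b15 = 0⊕0⊕0⊕1⊕0⊕0⊕1⊕0 = 0
s4: b4⊕b5⊕b6⊕b7⊕b12⊕b13⊕b14⊕b15 = 1⊕1⊕0⊕1⊕0⊕0⊕1⊕0 = 0
s8: b8⊕b9⊕b10⊕b11⊕b12⊕b13⊕b14⊕b15 = 1⊕0⊕0⊕0⊕0⊕0⊕1⊕0 = 0
Syndrome (s8...s1) = 0000 → position 0 (no error).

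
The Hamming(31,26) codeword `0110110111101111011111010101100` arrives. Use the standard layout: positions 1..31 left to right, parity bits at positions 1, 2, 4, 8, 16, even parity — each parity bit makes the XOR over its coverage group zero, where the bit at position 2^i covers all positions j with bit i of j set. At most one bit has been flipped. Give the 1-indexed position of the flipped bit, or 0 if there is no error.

s1: b1⊕b3⊕b5⊕b7⊕b9⊕b11⊕b13⊕b15⊕b17⊕b19⊕b21⊕b23⊕b25⊕b27⊕b29⊕b31 = 0⊕1⊕1⊕0⊕1⊕1⊕1⊕1⊕0⊕1⊕1⊕0⊕0⊕0⊕1⊕0 = 1
s2: b2⊕b3⊕b6⊕b7⊕b10⊕b11⊕b14⊕b15⊕b18⊕b19⊕b22⊕b23⊕b26⊕b27⊕b30⊕b31 = 1⊕1⊕1⊕0⊕1⊕1⊕1⊕1⊕1⊕1⊕1⊕0⊕1⊕0⊕0⊕0 = 1
s4: b4⊕b5⊕b6⊕b7⊕b12⊕b13⊕b14⊕b15⊕b20⊕b21⊕b22⊕b23⊕b28⊕b29⊕b30⊕b31 = 0⊕1⊕1⊕0⊕0⊕1⊕1⊕1⊕1⊕1⊕1⊕0⊕1⊕1⊕0⊕0 = 0
s8: b8⊕b9⊕b10⊕b11⊕b12⊕b13⊕b14⊕b15⊕b24⊕b25⊕b26⊕b27⊕b28⊕b29⊕b30⊕b31 = 1⊕1⊕1⊕1⊕0⊕1⊕1⊕1⊕1⊕0⊕1⊕0⊕1⊕1⊕0⊕0 = 1
s16: b16⊕b17⊕b18⊕b19⊕b20⊕b21⊕b22⊕b23⊕b24⊕b25⊕b26⊕b27⊕b28⊕b29⊕b30⊕b31 = 1⊕0⊕1⊕1⊕1⊕1⊕1⊕0⊕1⊕0⊕1⊕0⊕1⊕1⊕0⊕0 = 0
Syndrome (s16...s1) = 01011 → position 11.

11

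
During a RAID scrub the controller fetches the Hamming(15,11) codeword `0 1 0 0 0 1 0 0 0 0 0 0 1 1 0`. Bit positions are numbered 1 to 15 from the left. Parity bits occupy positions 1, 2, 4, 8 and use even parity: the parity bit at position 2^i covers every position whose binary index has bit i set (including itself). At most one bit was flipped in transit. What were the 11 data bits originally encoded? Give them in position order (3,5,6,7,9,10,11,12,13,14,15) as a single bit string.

00110000110

s1: b1⊕b3⊕b5⊕b7⊕b9⊕b11⊕b13⊕b15 = 0⊕0⊕0⊕0⊕0⊕0⊕1⊕0 = 1
s2: b2⊕b3⊕b6⊕b7⊕b10⊕b11⊕b14⊕b15 = 1⊕0⊕1⊕0⊕0⊕0⊕1⊕0 = 1
s4: b4⊕b5⊕b6⊕b7⊕b12⊕b13⊕b14⊕b15 = 0⊕0⊕1⊕0⊕0⊕1⊕1⊕0 = 1
s8: b8⊕b9⊕b10⊕b11⊕b12⊕b13⊕b14⊕b15 = 0⊕0⊕0⊕0⊕0⊕1⊕1⊕0 = 0
Syndrome (s8...s1) = 0111 → position 7.
Flip bit 7: corrected codeword = 010001100000110
Data bits at positions 3,5,6,7,9,10,11,12,13,14,15: 00110000110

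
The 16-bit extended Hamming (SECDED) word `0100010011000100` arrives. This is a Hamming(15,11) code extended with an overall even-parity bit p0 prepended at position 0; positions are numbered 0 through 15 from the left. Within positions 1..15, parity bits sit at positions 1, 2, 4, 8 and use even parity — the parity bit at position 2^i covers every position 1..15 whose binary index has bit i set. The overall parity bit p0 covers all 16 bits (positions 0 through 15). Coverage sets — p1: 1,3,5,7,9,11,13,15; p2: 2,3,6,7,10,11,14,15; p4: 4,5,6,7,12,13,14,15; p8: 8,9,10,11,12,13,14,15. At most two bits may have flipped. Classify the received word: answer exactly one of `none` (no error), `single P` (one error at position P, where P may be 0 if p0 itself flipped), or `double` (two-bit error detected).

single 8

s1: b1⊕b3⊕b5⊕b7⊕b9⊕b11⊕b13⊕b15 = 1⊕0⊕1⊕0⊕1⊕0⊕1⊕0 = 0
s2: b2⊕b3⊕b6⊕b7⊕b10⊕b11⊕b14⊕b15 = 0⊕0⊕0⊕0⊕0⊕0⊕0⊕0 = 0
s4: b4⊕b5⊕b6⊕b7⊕b12⊕b13⊕b14⊕b15 = 0⊕1⊕0⊕0⊕0⊕1⊕0⊕0 = 0
s8: b8⊕b9⊕b10⊕b11⊕b12⊕b13⊕b14⊕b15 = 1⊕1⊕0⊕0⊕0⊕1⊕0⊕0 = 1
Syndrome (s8...s1) = 1000 → position 8.
Overall parity (XOR of all 16 bits, including p0): 0⊕1⊕0⊕0⊕0⊕1⊕0⊕0⊕1⊕1⊕0⊕0⊕0⊕1⊕0⊕0 = 1
Overall=1, syndrome position=8 → single-bit error at position 8.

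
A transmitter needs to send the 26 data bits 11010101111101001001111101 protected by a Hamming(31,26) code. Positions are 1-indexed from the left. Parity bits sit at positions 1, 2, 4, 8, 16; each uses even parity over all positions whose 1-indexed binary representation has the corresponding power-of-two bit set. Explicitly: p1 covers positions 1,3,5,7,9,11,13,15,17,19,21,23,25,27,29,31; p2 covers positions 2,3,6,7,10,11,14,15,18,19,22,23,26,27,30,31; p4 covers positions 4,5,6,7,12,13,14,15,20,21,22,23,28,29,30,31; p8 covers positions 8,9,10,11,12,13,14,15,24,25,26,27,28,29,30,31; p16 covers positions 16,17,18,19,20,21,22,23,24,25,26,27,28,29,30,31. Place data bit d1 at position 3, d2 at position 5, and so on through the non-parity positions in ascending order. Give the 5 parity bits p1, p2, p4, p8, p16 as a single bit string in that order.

Place data bits at non-power-of-two positions: b3=1, b5=1, b6=0, b7=1, b9=0, b10=1, b11=0, b12=1, b13=1, b14=1, b15=1, b17=1, b18=0, b19=1, b20=0, b21=0, b22=1, b23=0, b24=0, b25=1, b26=1, b27=1, b28=1, b29=1, b30=0, b31=1.
p1 = XOR of data positions {3,5,7,9,11,13,15,17,19,21,23,25,27,29,31} = 1⊕1⊕1⊕0⊕0⊕1⊕1⊕1⊕1⊕0⊕0⊕1⊕1⊕1⊕1 = 1
p2 = XOR of data positions {3,6,7,10,11,14,15,18,19,22,23,26,27,30,31} = 1⊕0⊕1⊕1⊕0⊕1⊕1⊕0⊕1⊕1⊕0⊕1⊕1⊕0⊕1 = 0
p4 = XOR of data positions {5,6,7,12,13,14,15,20,21,22,23,28,29,30,31} = 1⊕0⊕1⊕1⊕1⊕1⊕1⊕0⊕0⊕1⊕0⊕1⊕1⊕0⊕1 = 0
p8 = XOR of data positions {9,10,11,12,13,14,15,24,25,26,27,28,29,30,31} = 0⊕1⊕0⊕1⊕1⊕1⊕1⊕0⊕1⊕1⊕1⊕1⊕1⊕0⊕1 = 1
p16 = XOR of data positions {17,18,19,20,21,22,23,24,25,26,27,28,29,30,31} = 1⊕0⊕1⊕0⊕0⊕1⊕0⊕0⊕1⊕1⊕1⊕1⊕1⊕0⊕1 = 1
Parity bits p1,p2,p4,p8,p16 = 10011

10011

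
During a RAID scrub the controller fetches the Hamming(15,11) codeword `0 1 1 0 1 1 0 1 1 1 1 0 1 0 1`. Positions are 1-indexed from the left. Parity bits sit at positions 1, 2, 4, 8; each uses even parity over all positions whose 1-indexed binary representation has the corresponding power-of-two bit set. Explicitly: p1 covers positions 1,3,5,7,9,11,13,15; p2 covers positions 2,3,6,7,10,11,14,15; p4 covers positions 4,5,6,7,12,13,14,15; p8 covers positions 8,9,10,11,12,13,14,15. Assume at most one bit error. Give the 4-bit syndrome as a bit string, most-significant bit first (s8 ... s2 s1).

s1: b1⊕b3⊕b5⊕b7⊕b9⊕b11⊕b13⊕b15 = 0⊕1⊕1⊕0⊕1⊕1⊕1⊕1 = 0
s2: b2⊕b3⊕b6⊕b7⊕b10⊕b11⊕b14⊕b15 = 1⊕1⊕1⊕0⊕1⊕1⊕0⊕1 = 0
s4: b4⊕b5⊕b6⊕b7⊕b12⊕b13⊕b14⊕b15 = 0⊕1⊕1⊕0⊕0⊕1⊕0⊕1 = 0
s8: b8⊕b9⊕b10⊕b11⊕b12⊕b13⊕b14⊕b15 = 1⊕1⊕1⊕1⊕0⊕1⊕0⊕1 = 0
Syndrome (s8...s1) = 0000 → position 0 (no error).

0000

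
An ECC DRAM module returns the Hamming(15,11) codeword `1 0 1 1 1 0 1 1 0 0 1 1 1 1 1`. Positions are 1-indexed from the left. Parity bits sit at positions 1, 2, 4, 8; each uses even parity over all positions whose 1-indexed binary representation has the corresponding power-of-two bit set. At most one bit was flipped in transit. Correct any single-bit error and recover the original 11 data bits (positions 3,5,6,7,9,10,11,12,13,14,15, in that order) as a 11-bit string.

s1: b1⊕b3⊕b5⊕b7⊕b9⊕b11⊕b13⊕b15 = 1⊕1⊕1⊕1⊕0⊕1⊕1⊕1 = 1
s2: b2⊕b3⊕b6⊕b7⊕b10⊕b11⊕b14⊕b15 = 0⊕1⊕0⊕1⊕0⊕1⊕1⊕1 = 1
s4: b4⊕b5⊕b6⊕b7⊕b12⊕b13⊕b14⊕b15 = 1⊕1⊕0⊕1⊕1⊕1⊕1⊕1 = 1
s8: b8⊕b9⊕b10⊕b11⊕b12⊕b13⊕b14⊕b15 = 1⊕0⊕0⊕1⊕1⊕1⊕1⊕1 = 0
Syndrome (s8...s1) = 0111 → position 7.
Flip bit 7: corrected codeword = 101110010011111
Data bits at positions 3,5,6,7,9,10,11,12,13,14,15: 11000011111

11000011111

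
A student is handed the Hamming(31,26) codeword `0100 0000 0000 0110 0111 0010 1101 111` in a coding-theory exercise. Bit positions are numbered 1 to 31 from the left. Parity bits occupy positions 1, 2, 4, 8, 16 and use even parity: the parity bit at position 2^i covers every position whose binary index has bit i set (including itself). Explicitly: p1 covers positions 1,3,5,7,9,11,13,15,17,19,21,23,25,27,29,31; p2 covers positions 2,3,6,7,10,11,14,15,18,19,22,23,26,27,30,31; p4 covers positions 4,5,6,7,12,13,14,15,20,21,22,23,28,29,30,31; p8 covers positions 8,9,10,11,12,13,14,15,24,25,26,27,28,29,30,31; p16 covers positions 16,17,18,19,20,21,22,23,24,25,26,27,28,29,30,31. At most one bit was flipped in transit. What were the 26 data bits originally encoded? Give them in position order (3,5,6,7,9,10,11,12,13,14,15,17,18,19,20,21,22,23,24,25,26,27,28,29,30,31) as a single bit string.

00000000011011100101101111

s1: b1⊕b3⊕b5⊕b7⊕b9⊕b11⊕b13⊕b15⊕b17⊕b19⊕b21⊕b23⊕b25⊕b27⊕b29⊕b31 = 0⊕0⊕0⊕0⊕0⊕0⊕0⊕1⊕0⊕1⊕0⊕1⊕1⊕0⊕1⊕1 = 0
s2: b2⊕b3⊕b6⊕b7⊕b10⊕b11⊕b14⊕b15⊕b18⊕b19⊕b22⊕b23⊕b26⊕b27⊕b30⊕b31 = 1⊕0⊕0⊕0⊕0⊕0⊕1⊕1⊕1⊕1⊕0⊕1⊕1⊕0⊕1⊕1 = 1
s4: b4⊕b5⊕b6⊕b7⊕b12⊕b13⊕b14⊕b15⊕b20⊕b21⊕b22⊕b23⊕b28⊕b29⊕b30⊕b31 = 0⊕0⊕0⊕0⊕0⊕0⊕1⊕1⊕1⊕0⊕0⊕1⊕1⊕1⊕1⊕1 = 0
s8: b8⊕b9⊕b10⊕b11⊕b12⊕b13⊕b14⊕b15⊕b24⊕b25⊕b26⊕b27⊕b28⊕b29⊕b30⊕b31 = 0⊕0⊕0⊕0⊕0⊕0⊕1⊕1⊕0⊕1⊕1⊕0⊕1⊕1⊕1⊕1 = 0
s16: b16⊕b17⊕b18⊕b19⊕b20⊕b21⊕b22⊕b23⊕b24⊕b25⊕b26⊕b27⊕b28⊕b29⊕b30⊕b31 = 0⊕0⊕1⊕1⊕1⊕0⊕0⊕1⊕0⊕1⊕1⊕0⊕1⊕1⊕1⊕1 = 0
Syndrome (s16...s1) = 00010 → position 2.
Flip bit 2: corrected codeword = 0000000000000110011100101101111
Data bits at positions 3,5,6,7,9,10,11,12,13,14,15,17,18,19,20,21,22,23,24,25,26,27,28,29,30,31: 00000000011011100101101111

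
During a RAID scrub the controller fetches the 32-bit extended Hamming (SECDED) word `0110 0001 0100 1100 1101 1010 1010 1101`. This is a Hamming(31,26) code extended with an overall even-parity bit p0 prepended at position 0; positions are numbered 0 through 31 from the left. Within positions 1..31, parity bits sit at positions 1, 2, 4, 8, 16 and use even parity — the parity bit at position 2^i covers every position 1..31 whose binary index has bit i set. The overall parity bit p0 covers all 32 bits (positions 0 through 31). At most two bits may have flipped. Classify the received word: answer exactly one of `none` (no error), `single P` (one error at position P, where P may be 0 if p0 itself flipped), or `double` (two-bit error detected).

s1: b1⊕b3⊕b5⊕b7⊕b9⊕b11⊕b13⊕b15⊕b17⊕b19⊕b21⊕b23⊕b25⊕b27⊕b29⊕b31 = 1⊕0⊕0⊕1⊕1⊕0⊕1⊕0⊕1⊕1⊕0⊕0⊕0⊕0⊕1⊕1 = 0
s2: b2⊕b3⊕b6⊕b7⊕b10⊕b11⊕b14⊕b15⊕b18⊕b19⊕b22⊕b23⊕b26⊕b27⊕b30⊕b31 = 1⊕0⊕0⊕1⊕0⊕0⊕0⊕0⊕0⊕1⊕1⊕0⊕1⊕0⊕0⊕1 = 0
s4: b4⊕b5⊕b6⊕b7⊕b12⊕b13⊕b14⊕b15⊕b20⊕b21⊕b22⊕b23⊕b28⊕b29⊕b30⊕b31 = 0⊕0⊕0⊕1⊕1⊕1⊕0⊕0⊕1⊕0⊕1⊕0⊕1⊕1⊕0⊕1 = 0
s8: b8⊕b9⊕b10⊕b11⊕b12⊕b13⊕b14⊕b15⊕b24⊕b25⊕b26⊕b27⊕b28⊕b29⊕b30⊕b31 = 0⊕1⊕0⊕0⊕1⊕1⊕0⊕0⊕1⊕0⊕1⊕0⊕1⊕1⊕0⊕1 = 0
s16: b16⊕b17⊕b18⊕b19⊕b20⊕b21⊕b22⊕b23⊕b24⊕b25⊕b26⊕b27⊕b28⊕b29⊕b30⊕b31 = 1⊕1⊕0⊕1⊕1⊕0⊕1⊕0⊕1⊕0⊕1⊕0⊕1⊕1⊕0⊕1 = 0
Syndrome (s16...s1) = 00000 → position 0 (no error).
Overall parity (XOR of all 32 bits, including p0): 0⊕1⊕1⊕0⊕0⊕0⊕0⊕1⊕0⊕1⊕0⊕0⊕1⊕1⊕0⊕0⊕1⊕1⊕0⊕1⊕1⊕0⊕1⊕0⊕1⊕0⊕1⊕0⊕1⊕1⊕0⊕1 = 0
Overall=0, syndrome position=0 → no error.

none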